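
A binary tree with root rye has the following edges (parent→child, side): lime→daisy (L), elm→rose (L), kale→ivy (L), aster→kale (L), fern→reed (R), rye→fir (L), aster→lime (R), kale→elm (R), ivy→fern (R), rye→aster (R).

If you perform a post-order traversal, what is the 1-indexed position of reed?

Post-order visits the left subtree, then the right subtree, then the node.
At rye: go left to fir.
  fir is a leaf — visit fir.
At rye: go right to aster.
  At aster: go left to kale.
    At kale: go left to ivy.
      At ivy: no left child.
      At ivy: go right to fern.
        At fern: no left child.
        At fern: go right to reed.
          reed is a leaf — visit reed.
        Visit fern.
      Visit ivy.
    At kale: go right to elm.
      At elm: go left to rose.
        rose is a leaf — visit rose.
      At elm: no right child.
      Visit elm.
    Visit kale.
  At aster: go right to lime.
    At lime: go left to daisy.
      daisy is a leaf — visit daisy.
    At lime: no right child.
    Visit lime.
  Visit aster.
Visit rye.
Full post-order sequence: fir, reed, fern, ivy, rose, elm, kale, daisy, lime, aster, rye.

2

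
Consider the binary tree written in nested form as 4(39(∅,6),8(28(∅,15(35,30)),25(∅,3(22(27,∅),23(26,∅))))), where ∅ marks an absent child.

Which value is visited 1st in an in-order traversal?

39

In-order visits the left subtree, then the node, then the right subtree.
At 4: go left to 39.
  At 39: no left child.
  Visit 39.
  At 39: go right to 6.
    6 is a leaf — visit 6.
Visit 4.
At 4: go right to 8.
  At 8: go left to 28.
    At 28: no left child.
    Visit 28.
    At 28: go right to 15.
      At 15: go left to 35.
        35 is a leaf — visit 35.
      Visit 15.
      At 15: go right to 30.
        30 is a leaf — visit 30.
  Visit 8.
  At 8: go right to 25.
    At 25: no left child.
    Visit 25.
    At 25: go right to 3.
      At 3: go left to 22.
        At 22: go left to 27.
          27 is a leaf — visit 27.
        Visit 22.
        At 22: no right child.
      Visit 3.
      At 3: go right to 23.
        At 23: go left to 26.
          26 is a leaf — visit 26.
        Visit 23.
        At 23: no right child.
Full in-order sequence: 39, 6, 4, 28, 35, 15, 30, 8, 25, 27, 22, 3, 26, 23.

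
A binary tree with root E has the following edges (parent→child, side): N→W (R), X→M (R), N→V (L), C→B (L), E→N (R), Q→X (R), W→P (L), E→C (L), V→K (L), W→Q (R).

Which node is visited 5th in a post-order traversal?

Post-order visits the left subtree, then the right subtree, then the node.
At E: go left to C.
  At C: go left to B.
    B is a leaf — visit B.
  At C: no right child.
  Visit C.
At E: go right to N.
  At N: go left to V.
    At V: go left to K.
      K is a leaf — visit K.
    At V: no right child.
    Visit V.
  At N: go right to W.
    At W: go left to P.
      P is a leaf — visit P.
    At W: go right to Q.
      At Q: no left child.
      At Q: go right to X.
        At X: no left child.
        At X: go right to M.
          M is a leaf — visit M.
        Visit X.
      Visit Q.
    Visit W.
  Visit N.
Visit E.
Full post-order sequence: B, C, K, V, P, M, X, Q, W, N, E.

P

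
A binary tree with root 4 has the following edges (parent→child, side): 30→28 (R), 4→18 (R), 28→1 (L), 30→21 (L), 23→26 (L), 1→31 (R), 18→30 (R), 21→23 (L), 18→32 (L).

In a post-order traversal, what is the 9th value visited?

Post-order visits the left subtree, then the right subtree, then the node.
At 4: no left child.
At 4: go right to 18.
  At 18: go left to 32.
    32 is a leaf — visit 32.
  At 18: go right to 30.
    At 30: go left to 21.
      At 21: go left to 23.
        At 23: go left to 26.
          26 is a leaf — visit 26.
        At 23: no right child.
        Visit 23.
      At 21: no right child.
      Visit 21.
    At 30: go right to 28.
      At 28: go left to 1.
        At 1: no left child.
        At 1: go right to 31.
          31 is a leaf — visit 31.
        Visit 1.
      At 28: no right child.
      Visit 28.
    Visit 30.
  Visit 18.
Visit 4.
Full post-order sequence: 32, 26, 23, 21, 31, 1, 28, 30, 18, 4.

18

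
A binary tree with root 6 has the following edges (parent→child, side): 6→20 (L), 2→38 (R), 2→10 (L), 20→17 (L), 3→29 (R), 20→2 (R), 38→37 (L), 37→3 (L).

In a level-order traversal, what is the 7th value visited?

37

Level-order visits nodes level by level from the root, left to right within each level.
Level 0: 6
Level 1: 20
Level 2: 17, 2
Level 3: 10, 38
Level 4: 37
Level 5: 3
Level 6: 29
Full level-order sequence: 6, 20, 17, 2, 10, 38, 37, 3, 29.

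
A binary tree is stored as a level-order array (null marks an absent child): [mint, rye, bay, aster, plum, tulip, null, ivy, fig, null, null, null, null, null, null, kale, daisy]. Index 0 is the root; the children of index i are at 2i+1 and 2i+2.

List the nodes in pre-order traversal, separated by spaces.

mint rye aster ivy kale daisy fig plum bay tulip

Pre-order visits the node, then its left subtree, then its right subtree.
Visit mint.
At mint: go left to rye.
  Visit rye.
  At rye: go left to aster.
    Visit aster.
    At aster: go left to ivy.
      Visit ivy.
      At ivy: go left to kale.
        kale is a leaf — visit kale.
      At ivy: go right to daisy.
        daisy is a leaf — visit daisy.
    At aster: go right to fig.
      fig is a leaf — visit fig.
  At rye: go right to plum.
    plum is a leaf — visit plum.
At mint: go right to bay.
  Visit bay.
  At bay: go left to tulip.
    tulip is a leaf — visit tulip.
  At bay: no right child.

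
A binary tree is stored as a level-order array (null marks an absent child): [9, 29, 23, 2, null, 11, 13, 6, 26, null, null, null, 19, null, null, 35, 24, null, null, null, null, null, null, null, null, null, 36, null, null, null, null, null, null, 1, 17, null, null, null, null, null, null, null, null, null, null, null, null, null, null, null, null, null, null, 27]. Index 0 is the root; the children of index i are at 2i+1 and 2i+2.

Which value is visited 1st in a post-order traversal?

Post-order visits the left subtree, then the right subtree, then the node.
At 9: go left to 29.
  At 29: go left to 2.
    At 2: go left to 6.
      At 6: go left to 35.
        35 is a leaf — visit 35.
      At 6: go right to 24.
        At 24: go left to 1.
          1 is a leaf — visit 1.
        At 24: go right to 17.
          17 is a leaf — visit 17.
        Visit 24.
      Visit 6.
    At 2: go right to 26.
      26 is a leaf — visit 26.
    Visit 2.
  At 29: no right child.
  Visit 29.
At 9: go right to 23.
  At 23: go left to 11.
    At 11: no left child.
    At 11: go right to 19.
      At 19: no left child.
      At 19: go right to 36.
        At 36: go left to 27.
          27 is a leaf — visit 27.
        At 36: no right child.
        Visit 36.
      Visit 19.
    Visit 11.
  At 23: go right to 13.
    13 is a leaf — visit 13.
  Visit 23.
Visit 9.
Full post-order sequence: 35, 1, 17, 24, 6, 26, 2, 29, 27, 36, 19, 11, 13, 23, 9.

35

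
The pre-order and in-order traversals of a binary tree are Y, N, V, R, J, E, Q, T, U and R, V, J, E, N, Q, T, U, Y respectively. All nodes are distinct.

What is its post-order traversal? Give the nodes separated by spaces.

The first element of pre-order is the root; it splits in-order into left and right subtrees.
Root Y: left subtree has 8 nodes {R, V, J, E, N, Q, T, U}, right has 0 { }.
  Root N: left subtree has 4 nodes {R, V, J, E}, right has 3 {Q, T, U}.
    Root V: left subtree has 1 node {R}, right has 2 {J, E}.
      Root J: left subtree has 0 nodes { }, right has 1 {E}.
    Root Q: left subtree has 0 nodes { }, right has 2 {T, U}.
      Root T: left subtree has 0 nodes { }, right has 1 {U}.

R E J V U T Q N Y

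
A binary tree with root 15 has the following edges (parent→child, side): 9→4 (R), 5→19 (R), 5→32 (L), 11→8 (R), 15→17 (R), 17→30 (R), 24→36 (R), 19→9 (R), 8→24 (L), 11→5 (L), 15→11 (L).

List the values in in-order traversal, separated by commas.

32, 5, 19, 9, 4, 11, 24, 36, 8, 15, 17, 30

In-order visits the left subtree, then the node, then the right subtree.
At 15: go left to 11.
  At 11: go left to 5.
    At 5: go left to 32.
      32 is a leaf — visit 32.
    Visit 5.
    At 5: go right to 19.
      At 19: no left child.
      Visit 19.
      At 19: go right to 9.
        At 9: no left child.
        Visit 9.
        At 9: go right to 4.
          4 is a leaf — visit 4.
  Visit 11.
  At 11: go right to 8.
    At 8: go left to 24.
      At 24: no left child.
      Visit 24.
      At 24: go right to 36.
        36 is a leaf — visit 36.
    Visit 8.
    At 8: no right child.
Visit 15.
At 15: go right to 17.
  At 17: no left child.
  Visit 17.
  At 17: go right to 30.
    30 is a leaf — visit 30.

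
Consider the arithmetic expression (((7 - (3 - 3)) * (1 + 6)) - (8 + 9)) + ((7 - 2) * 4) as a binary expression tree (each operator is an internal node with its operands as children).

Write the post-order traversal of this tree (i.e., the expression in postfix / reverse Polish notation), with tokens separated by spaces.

Post-order on an expression tree gives postfix notation: for each operator, emit left operand, right operand, then the operator.

7 3 3 - - 1 6 + * 8 9 + - 7 2 - 4 * +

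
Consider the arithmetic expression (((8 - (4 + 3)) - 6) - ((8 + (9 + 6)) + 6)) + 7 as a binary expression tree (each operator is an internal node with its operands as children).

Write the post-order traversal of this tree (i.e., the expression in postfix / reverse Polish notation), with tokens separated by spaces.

Post-order on an expression tree gives postfix notation: for each operator, emit left operand, right operand, then the operator.

8 4 3 + - 6 - 8 9 6 + + 6 + - 7 +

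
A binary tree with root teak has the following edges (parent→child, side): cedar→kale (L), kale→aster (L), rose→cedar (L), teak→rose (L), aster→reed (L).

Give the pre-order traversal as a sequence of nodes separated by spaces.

Pre-order visits the node, then its left subtree, then its right subtree.
Visit teak.
At teak: go left to rose.
  Visit rose.
  At rose: go left to cedar.
    Visit cedar.
    At cedar: go left to kale.
      Visit kale.
      At kale: go left to aster.
        Visit aster.
        At aster: go left to reed.
          reed is a leaf — visit reed.
        At aster: no right child.
      At kale: no right child.
    At cedar: no right child.
  At rose: no right child.
At teak: no right child.

teak rose cedar kale aster reed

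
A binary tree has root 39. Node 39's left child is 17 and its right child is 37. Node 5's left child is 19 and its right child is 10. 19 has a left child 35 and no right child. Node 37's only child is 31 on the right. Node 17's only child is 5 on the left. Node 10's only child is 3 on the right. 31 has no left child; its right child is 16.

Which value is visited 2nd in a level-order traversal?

Level-order visits nodes level by level from the root, left to right within each level.
Level 0: 39
Level 1: 17, 37
Level 2: 5, 31
Level 3: 19, 10, 16
Level 4: 35, 3
Full level-order sequence: 39, 17, 37, 5, 31, 19, 10, 16, 35, 3.

17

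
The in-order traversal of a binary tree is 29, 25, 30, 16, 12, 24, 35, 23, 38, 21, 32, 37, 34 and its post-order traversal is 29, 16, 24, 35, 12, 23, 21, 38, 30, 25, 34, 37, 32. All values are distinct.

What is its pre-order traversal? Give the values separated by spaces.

The last element of post-order is the root; it splits in-order into left and right subtrees.
Root 32: left subtree has 10 nodes {29, 25, 30, 16, 12, 24, 35, 23, 38, 21}, right has 2 {37, 34}.
  Root 25: left subtree has 1 node {29}, right has 8 {30, 16, 12, 24, 35, 23, 38, 21}.
    Root 30: left subtree has 0 nodes { }, right has 7 {16, 12, 24, 35, 23, 38, 21}.
      Root 38: left subtree has 5 nodes {16, 12, 24, 35, 23}, right has 1 {21}.
        Root 23: left subtree has 4 nodes {16, 12, 24, 35}, right has 0 { }.
          Root 12: left subtree has 1 node {16}, right has 2 {24, 35}.
            Root 35: left subtree has 1 node {24}, right has 0 { }.
  Root 37: left subtree has 0 nodes { }, right has 1 {34}.

32 25 29 30 38 23 12 16 35 24 21 37 34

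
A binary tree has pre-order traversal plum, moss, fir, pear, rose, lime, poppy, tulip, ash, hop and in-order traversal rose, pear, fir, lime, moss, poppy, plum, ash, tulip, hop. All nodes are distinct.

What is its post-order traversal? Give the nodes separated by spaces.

The first element of pre-order is the root; it splits in-order into left and right subtrees.
Root plum: left subtree has 6 nodes {rose, pear, fir, lime, moss, poppy}, right has 3 {ash, tulip, hop}.
  Root moss: left subtree has 4 nodes {rose, pear, fir, lime}, right has 1 {poppy}.
    Root fir: left subtree has 2 nodes {rose, pear}, right has 1 {lime}.
      Root pear: left subtree has 1 node {rose}, right has 0 { }.
  Root tulip: left subtree has 1 node {ash}, right has 1 {hop}.

rose pear lime fir poppy moss ash hop tulip plum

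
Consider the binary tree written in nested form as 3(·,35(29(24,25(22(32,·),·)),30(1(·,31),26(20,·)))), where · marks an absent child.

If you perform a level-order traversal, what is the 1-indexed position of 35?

2

Level-order visits nodes level by level from the root, left to right within each level.
Level 0: 3
Level 1: 35
Level 2: 29, 30
Level 3: 24, 25, 1, 26
Level 4: 22, 31, 20
Level 5: 32
Full level-order sequence: 3, 35, 29, 30, 24, 25, 1, 26, 22, 31, 20, 32.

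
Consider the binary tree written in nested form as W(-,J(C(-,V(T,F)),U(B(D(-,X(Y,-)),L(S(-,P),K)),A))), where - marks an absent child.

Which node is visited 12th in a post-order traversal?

B

Post-order visits the left subtree, then the right subtree, then the node.
At W: no left child.
At W: go right to J.
  At J: go left to C.
    At C: no left child.
    At C: go right to V.
      At V: go left to T.
        T is a leaf — visit T.
      At V: go right to F.
        F is a leaf — visit F.
      Visit V.
    Visit C.
  At J: go right to U.
    At U: go left to B.
      At B: go left to D.
        At D: no left child.
        At D: go right to X.
          At X: go left to Y.
            Y is a leaf — visit Y.
          At X: no right child.
          Visit X.
        Visit D.
      At B: go right to L.
        At L: go left to S.
          At S: no left child.
          At S: go right to P.
            P is a leaf — visit P.
          Visit S.
        At L: go right to K.
          K is a leaf — visit K.
        Visit L.
      Visit B.
    At U: go right to A.
      A is a leaf — visit A.
    Visit U.
  Visit J.
Visit W.
Full post-order sequence: T, F, V, C, Y, X, D, P, S, K, L, B, A, U, J, W.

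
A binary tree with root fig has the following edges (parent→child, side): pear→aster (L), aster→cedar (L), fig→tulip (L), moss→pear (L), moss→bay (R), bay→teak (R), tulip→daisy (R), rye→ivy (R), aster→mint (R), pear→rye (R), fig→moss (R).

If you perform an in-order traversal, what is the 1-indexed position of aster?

In-order visits the left subtree, then the node, then the right subtree.
At fig: go left to tulip.
  At tulip: no left child.
  Visit tulip.
  At tulip: go right to daisy.
    daisy is a leaf — visit daisy.
Visit fig.
At fig: go right to moss.
  At moss: go left to pear.
    At pear: go left to aster.
      At aster: go left to cedar.
        cedar is a leaf — visit cedar.
      Visit aster.
      At aster: go right to mint.
        mint is a leaf — visit mint.
    Visit pear.
    At pear: go right to rye.
      At rye: no left child.
      Visit rye.
      At rye: go right to ivy.
        ivy is a leaf — visit ivy.
  Visit moss.
  At moss: go right to bay.
    At bay: no left child.
    Visit bay.
    At bay: go right to teak.
      teak is a leaf — visit teak.
Full in-order sequence: tulip, daisy, fig, cedar, aster, mint, pear, rye, ivy, moss, bay, teak.

5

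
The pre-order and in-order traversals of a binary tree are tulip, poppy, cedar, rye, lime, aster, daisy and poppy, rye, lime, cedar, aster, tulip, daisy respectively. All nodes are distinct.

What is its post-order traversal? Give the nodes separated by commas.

lime, rye, aster, cedar, poppy, daisy, tulip

The first element of pre-order is the root; it splits in-order into left and right subtrees.
Root tulip: left subtree has 5 nodes {poppy, rye, lime, cedar, aster}, right has 1 {daisy}.
  Root poppy: left subtree has 0 nodes { }, right has 4 {rye, lime, cedar, aster}.
    Root cedar: left subtree has 2 nodes {rye, lime}, right has 1 {aster}.
      Root rye: left subtree has 0 nodes { }, right has 1 {lime}.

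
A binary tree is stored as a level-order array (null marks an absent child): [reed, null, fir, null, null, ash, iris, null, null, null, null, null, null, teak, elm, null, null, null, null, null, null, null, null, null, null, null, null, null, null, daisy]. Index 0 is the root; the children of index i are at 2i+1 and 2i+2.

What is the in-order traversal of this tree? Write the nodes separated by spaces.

In-order visits the left subtree, then the node, then the right subtree.
At reed: no left child.
Visit reed.
At reed: go right to fir.
  At fir: go left to ash.
    ash is a leaf — visit ash.
  Visit fir.
  At fir: go right to iris.
    At iris: go left to teak.
      teak is a leaf — visit teak.
    Visit iris.
    At iris: go right to elm.
      At elm: go left to daisy.
        daisy is a leaf — visit daisy.
      Visit elm.
      At elm: no right child.

reed ash fir teak iris daisy elm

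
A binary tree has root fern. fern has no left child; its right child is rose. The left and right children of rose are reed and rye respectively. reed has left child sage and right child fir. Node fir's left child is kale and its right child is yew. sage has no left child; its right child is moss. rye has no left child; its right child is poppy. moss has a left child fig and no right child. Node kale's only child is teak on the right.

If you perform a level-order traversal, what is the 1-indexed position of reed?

3

Level-order visits nodes level by level from the root, left to right within each level.
Level 0: fern
Level 1: rose
Level 2: reed, rye
Level 3: sage, fir, poppy
Level 4: moss, kale, yew
Level 5: fig, teak
Full level-order sequence: fern, rose, reed, rye, sage, fir, poppy, moss, kale, yew, fig, teak.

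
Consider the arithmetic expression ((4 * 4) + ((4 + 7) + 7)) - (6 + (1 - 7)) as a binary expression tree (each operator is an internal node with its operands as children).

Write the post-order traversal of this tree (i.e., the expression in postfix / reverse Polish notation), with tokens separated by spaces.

Post-order on an expression tree gives postfix notation: for each operator, emit left operand, right operand, then the operator.

4 4 * 4 7 + 7 + + 6 1 7 - + -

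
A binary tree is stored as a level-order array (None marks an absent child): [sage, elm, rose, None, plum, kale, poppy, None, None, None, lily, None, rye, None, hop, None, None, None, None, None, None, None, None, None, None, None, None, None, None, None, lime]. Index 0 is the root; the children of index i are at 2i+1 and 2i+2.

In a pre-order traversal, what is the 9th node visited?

Pre-order visits the node, then its left subtree, then its right subtree.
Visit sage.
At sage: go left to elm.
  Visit elm.
  At elm: no left child.
  At elm: go right to plum.
    Visit plum.
    At plum: no left child.
    At plum: go right to lily.
      lily is a leaf — visit lily.
At sage: go right to rose.
  Visit rose.
  At rose: go left to kale.
    Visit kale.
    At kale: no left child.
    At kale: go right to rye.
      rye is a leaf — visit rye.
  At rose: go right to poppy.
    Visit poppy.
    At poppy: no left child.
    At poppy: go right to hop.
      Visit hop.
      At hop: no left child.
      At hop: go right to lime.
        lime is a leaf — visit lime.
Full pre-order sequence: sage, elm, plum, lily, rose, kale, rye, poppy, hop, lime.

hop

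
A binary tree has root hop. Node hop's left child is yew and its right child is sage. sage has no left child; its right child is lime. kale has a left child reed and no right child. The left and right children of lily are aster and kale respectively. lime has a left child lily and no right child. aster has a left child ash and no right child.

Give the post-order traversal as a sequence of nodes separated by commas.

yew, ash, aster, reed, kale, lily, lime, sage, hop

Post-order visits the left subtree, then the right subtree, then the node.
At hop: go left to yew.
  yew is a leaf — visit yew.
At hop: go right to sage.
  At sage: no left child.
  At sage: go right to lime.
    At lime: go left to lily.
      At lily: go left to aster.
        At aster: go left to ash.
          ash is a leaf — visit ash.
        At aster: no right child.
        Visit aster.
      At lily: go right to kale.
        At kale: go left to reed.
          reed is a leaf — visit reed.
        At kale: no right child.
        Visit kale.
      Visit lily.
    At lime: no right child.
    Visit lime.
  Visit sage.
Visit hop.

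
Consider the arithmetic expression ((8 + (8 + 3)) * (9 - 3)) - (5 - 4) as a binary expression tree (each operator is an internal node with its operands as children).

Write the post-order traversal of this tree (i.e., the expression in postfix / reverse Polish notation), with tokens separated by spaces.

8 8 3 + + 9 3 - * 5 4 - -

Post-order on an expression tree gives postfix notation: for each operator, emit left operand, right operand, then the operator.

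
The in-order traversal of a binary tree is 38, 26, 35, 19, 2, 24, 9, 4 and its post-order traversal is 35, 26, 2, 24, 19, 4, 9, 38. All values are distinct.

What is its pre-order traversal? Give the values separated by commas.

The last element of post-order is the root; it splits in-order into left and right subtrees.
Root 38: left subtree has 0 nodes { }, right has 7 {26, 35, 19, 2, 24, 9, 4}.
  Root 9: left subtree has 5 nodes {26, 35, 19, 2, 24}, right has 1 {4}.
    Root 19: left subtree has 2 nodes {26, 35}, right has 2 {2, 24}.
      Root 26: left subtree has 0 nodes { }, right has 1 {35}.
      Root 24: left subtree has 1 node {2}, right has 0 { }.

38, 9, 19, 26, 35, 24, 2, 4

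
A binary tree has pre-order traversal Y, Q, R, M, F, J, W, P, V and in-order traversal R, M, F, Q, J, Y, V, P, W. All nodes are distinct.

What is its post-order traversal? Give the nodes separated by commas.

The first element of pre-order is the root; it splits in-order into left and right subtrees.
Root Y: left subtree has 5 nodes {R, M, F, Q, J}, right has 3 {V, P, W}.
  Root Q: left subtree has 3 nodes {R, M, F}, right has 1 {J}.
    Root R: left subtree has 0 nodes { }, right has 2 {M, F}.
      Root M: left subtree has 0 nodes { }, right has 1 {F}.
  Root W: left subtree has 2 nodes {V, P}, right has 0 { }.
    Root P: left subtree has 1 node {V}, right has 0 { }.

F, M, R, J, Q, V, P, W, Y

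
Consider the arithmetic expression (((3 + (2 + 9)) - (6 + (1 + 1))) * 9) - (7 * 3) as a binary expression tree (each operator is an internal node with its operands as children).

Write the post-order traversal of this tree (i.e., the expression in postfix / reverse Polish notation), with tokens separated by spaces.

3 2 9 + + 6 1 1 + + - 9 * 7 3 * -

Post-order on an expression tree gives postfix notation: for each operator, emit left operand, right operand, then the operator.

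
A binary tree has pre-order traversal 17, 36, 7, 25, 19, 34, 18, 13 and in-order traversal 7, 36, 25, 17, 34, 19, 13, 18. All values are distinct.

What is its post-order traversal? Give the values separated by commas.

7, 25, 36, 34, 13, 18, 19, 17

The first element of pre-order is the root; it splits in-order into left and right subtrees.
Root 17: left subtree has 3 nodes {7, 36, 25}, right has 4 {34, 19, 13, 18}.
  Root 36: left subtree has 1 node {7}, right has 1 {25}.
  Root 19: left subtree has 1 node {34}, right has 2 {13, 18}.
    Root 18: left subtree has 1 node {13}, right has 0 { }.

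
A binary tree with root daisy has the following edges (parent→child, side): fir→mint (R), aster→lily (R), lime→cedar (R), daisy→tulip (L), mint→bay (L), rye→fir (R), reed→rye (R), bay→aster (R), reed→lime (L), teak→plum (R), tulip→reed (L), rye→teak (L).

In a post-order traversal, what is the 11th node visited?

Post-order visits the left subtree, then the right subtree, then the node.
At daisy: go left to tulip.
  At tulip: go left to reed.
    At reed: go left to lime.
      At lime: no left child.
      At lime: go right to cedar.
        cedar is a leaf — visit cedar.
      Visit lime.
    At reed: go right to rye.
      At rye: go left to teak.
        At teak: no left child.
        At teak: go right to plum.
          plum is a leaf — visit plum.
        Visit teak.
      At rye: go right to fir.
        At fir: no left child.
        At fir: go right to mint.
          At mint: go left to bay.
            At bay: no left child.
            At bay: go right to aster.
              At aster: no left child.
              At aster: go right to lily.
                lily is a leaf — visit lily.
              Visit aster.
            Visit bay.
          At mint: no right child.
          Visit mint.
        Visit fir.
      Visit rye.
    Visit reed.
  At tulip: no right child.
  Visit tulip.
At daisy: no right child.
Visit daisy.
Full post-order sequence: cedar, lime, plum, teak, lily, aster, bay, mint, fir, rye, reed, tulip, daisy.

reed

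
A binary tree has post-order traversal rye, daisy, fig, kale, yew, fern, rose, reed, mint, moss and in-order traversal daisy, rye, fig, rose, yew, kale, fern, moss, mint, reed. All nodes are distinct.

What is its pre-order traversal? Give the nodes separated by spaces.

moss rose fig daisy rye fern yew kale mint reed

The last element of post-order is the root; it splits in-order into left and right subtrees.
Root moss: left subtree has 7 nodes {daisy, rye, fig, rose, yew, kale, fern}, right has 2 {mint, reed}.
  Root rose: left subtree has 3 nodes {daisy, rye, fig}, right has 3 {yew, kale, fern}.
    Root fig: left subtree has 2 nodes {daisy, rye}, right has 0 { }.
      Root daisy: left subtree has 0 nodes { }, right has 1 {rye}.
    Root fern: left subtree has 2 nodes {yew, kale}, right has 0 { }.
      Root yew: left subtree has 0 nodes { }, right has 1 {kale}.
  Root mint: left subtree has 0 nodes { }, right has 1 {reed}.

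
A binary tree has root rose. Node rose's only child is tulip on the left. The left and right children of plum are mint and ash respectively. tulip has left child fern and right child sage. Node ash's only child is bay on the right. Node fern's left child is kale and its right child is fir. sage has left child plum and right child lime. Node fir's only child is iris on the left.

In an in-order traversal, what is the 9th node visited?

bay

In-order visits the left subtree, then the node, then the right subtree.
At rose: go left to tulip.
  At tulip: go left to fern.
    At fern: go left to kale.
      kale is a leaf — visit kale.
    Visit fern.
    At fern: go right to fir.
      At fir: go left to iris.
        iris is a leaf — visit iris.
      Visit fir.
      At fir: no right child.
  Visit tulip.
  At tulip: go right to sage.
    At sage: go left to plum.
      At plum: go left to mint.
        mint is a leaf — visit mint.
      Visit plum.
      At plum: go right to ash.
        At ash: no left child.
        Visit ash.
        At ash: go right to bay.
          bay is a leaf — visit bay.
    Visit sage.
    At sage: go right to lime.
      lime is a leaf — visit lime.
Visit rose.
At rose: no right child.
Full in-order sequence: kale, fern, iris, fir, tulip, mint, plum, ash, bay, sage, lime, rose.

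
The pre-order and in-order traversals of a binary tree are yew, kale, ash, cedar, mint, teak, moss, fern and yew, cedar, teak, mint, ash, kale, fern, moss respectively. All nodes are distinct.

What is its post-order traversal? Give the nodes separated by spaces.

teak mint cedar ash fern moss kale yew

The first element of pre-order is the root; it splits in-order into left and right subtrees.
Root yew: left subtree has 0 nodes { }, right has 7 {cedar, teak, mint, ash, kale, fern, moss}.
  Root kale: left subtree has 4 nodes {cedar, teak, mint, ash}, right has 2 {fern, moss}.
    Root ash: left subtree has 3 nodes {cedar, teak, mint}, right has 0 { }.
      Root cedar: left subtree has 0 nodes { }, right has 2 {teak, mint}.
        Root mint: left subtree has 1 node {teak}, right has 0 { }.
    Root moss: left subtree has 1 node {fern}, right has 0 { }.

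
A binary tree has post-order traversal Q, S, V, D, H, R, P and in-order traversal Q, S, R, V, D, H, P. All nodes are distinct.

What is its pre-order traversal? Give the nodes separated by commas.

P, R, S, Q, H, D, V

The last element of post-order is the root; it splits in-order into left and right subtrees.
Root P: left subtree has 6 nodes {Q, S, R, V, D, H}, right has 0 { }.
  Root R: left subtree has 2 nodes {Q, S}, right has 3 {V, D, H}.
    Root S: left subtree has 1 node {Q}, right has 0 { }.
    Root H: left subtree has 2 nodes {V, D}, right has 0 { }.
      Root D: left subtree has 1 node {V}, right has 0 { }.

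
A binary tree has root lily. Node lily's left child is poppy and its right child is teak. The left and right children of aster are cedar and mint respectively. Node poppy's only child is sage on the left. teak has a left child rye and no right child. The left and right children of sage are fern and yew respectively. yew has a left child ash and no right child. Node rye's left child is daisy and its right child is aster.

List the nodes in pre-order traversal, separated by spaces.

lily poppy sage fern yew ash teak rye daisy aster cedar mint

Pre-order visits the node, then its left subtree, then its right subtree.
Visit lily.
At lily: go left to poppy.
  Visit poppy.
  At poppy: go left to sage.
    Visit sage.
    At sage: go left to fern.
      fern is a leaf — visit fern.
    At sage: go right to yew.
      Visit yew.
      At yew: go left to ash.
        ash is a leaf — visit ash.
      At yew: no right child.
  At poppy: no right child.
At lily: go right to teak.
  Visit teak.
  At teak: go left to rye.
    Visit rye.
    At rye: go left to daisy.
      daisy is a leaf — visit daisy.
    At rye: go right to aster.
      Visit aster.
      At aster: go left to cedar.
        cedar is a leaf — visit cedar.
      At aster: go right to mint.
        mint is a leaf — visit mint.
  At teak: no right child.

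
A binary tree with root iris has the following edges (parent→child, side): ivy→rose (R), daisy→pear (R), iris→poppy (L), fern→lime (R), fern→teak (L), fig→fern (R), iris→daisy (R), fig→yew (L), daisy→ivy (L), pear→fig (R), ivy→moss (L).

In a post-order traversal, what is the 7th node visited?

Post-order visits the left subtree, then the right subtree, then the node.
At iris: go left to poppy.
  poppy is a leaf — visit poppy.
At iris: go right to daisy.
  At daisy: go left to ivy.
    At ivy: go left to moss.
      moss is a leaf — visit moss.
    At ivy: go right to rose.
      rose is a leaf — visit rose.
    Visit ivy.
  At daisy: go right to pear.
    At pear: no left child.
    At pear: go right to fig.
      At fig: go left to yew.
        yew is a leaf — visit yew.
      At fig: go right to fern.
        At fern: go left to teak.
          teak is a leaf — visit teak.
        At fern: go right to lime.
          lime is a leaf — visit lime.
        Visit fern.
      Visit fig.
    Visit pear.
  Visit daisy.
Visit iris.
Full post-order sequence: poppy, moss, rose, ivy, yew, teak, lime, fern, fig, pear, daisy, iris.

lime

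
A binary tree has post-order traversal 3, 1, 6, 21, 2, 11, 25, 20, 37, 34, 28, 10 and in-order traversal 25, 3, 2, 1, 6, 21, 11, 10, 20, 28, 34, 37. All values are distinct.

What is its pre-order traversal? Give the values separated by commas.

10, 25, 11, 2, 3, 21, 6, 1, 28, 20, 34, 37

The last element of post-order is the root; it splits in-order into left and right subtrees.
Root 10: left subtree has 7 nodes {25, 3, 2, 1, 6, 21, 11}, right has 4 {20, 28, 34, 37}.
  Root 25: left subtree has 0 nodes { }, right has 6 {3, 2, 1, 6, 21, 11}.
    Root 11: left subtree has 5 nodes {3, 2, 1, 6, 21}, right has 0 { }.
      Root 2: left subtree has 1 node {3}, right has 3 {1, 6, 21}.
        Root 21: left subtree has 2 nodes {1, 6}, right has 0 { }.
          Root 6: left subtree has 1 node {1}, right has 0 { }.
  Root 28: left subtree has 1 node {20}, right has 2 {34, 37}.
    Root 34: left subtree has 0 nodes { }, right has 1 {37}.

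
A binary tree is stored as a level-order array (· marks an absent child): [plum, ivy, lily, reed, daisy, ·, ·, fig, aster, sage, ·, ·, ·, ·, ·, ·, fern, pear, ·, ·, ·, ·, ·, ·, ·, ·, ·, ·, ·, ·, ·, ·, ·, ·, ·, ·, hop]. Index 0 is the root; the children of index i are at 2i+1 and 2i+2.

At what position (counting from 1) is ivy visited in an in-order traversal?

In-order visits the left subtree, then the node, then the right subtree.
At plum: go left to ivy.
  At ivy: go left to reed.
    At reed: go left to fig.
      At fig: no left child.
      Visit fig.
      At fig: go right to fern.
        fern is a leaf — visit fern.
    Visit reed.
    At reed: go right to aster.
      At aster: go left to pear.
        At pear: no left child.
        Visit pear.
        At pear: go right to hop.
          hop is a leaf — visit hop.
      Visit aster.
      At aster: no right child.
  Visit ivy.
  At ivy: go right to daisy.
    At daisy: go left to sage.
      sage is a leaf — visit sage.
    Visit daisy.
    At daisy: no right child.
Visit plum.
At plum: go right to lily.
  lily is a leaf — visit lily.
Full in-order sequence: fig, fern, reed, pear, hop, aster, ivy, sage, daisy, plum, lily.

7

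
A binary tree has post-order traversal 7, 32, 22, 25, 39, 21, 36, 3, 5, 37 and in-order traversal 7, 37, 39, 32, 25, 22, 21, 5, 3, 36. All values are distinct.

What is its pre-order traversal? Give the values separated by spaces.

The last element of post-order is the root; it splits in-order into left and right subtrees.
Root 37: left subtree has 1 node {7}, right has 8 {39, 32, 25, 22, 21, 5, 3, 36}.
  Root 5: left subtree has 5 nodes {39, 32, 25, 22, 21}, right has 2 {3, 36}.
    Root 21: left subtree has 4 nodes {39, 32, 25, 22}, right has 0 { }.
      Root 39: left subtree has 0 nodes { }, right has 3 {32, 25, 22}.
        Root 25: left subtree has 1 node {32}, right has 1 {22}.
    Root 3: left subtree has 0 nodes { }, right has 1 {36}.

37 7 5 21 39 25 32 22 3 36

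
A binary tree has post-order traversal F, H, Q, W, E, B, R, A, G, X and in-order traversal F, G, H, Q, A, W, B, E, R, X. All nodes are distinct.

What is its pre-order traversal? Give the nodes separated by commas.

The last element of post-order is the root; it splits in-order into left and right subtrees.
Root X: left subtree has 9 nodes {F, G, H, Q, A, W, B, E, R}, right has 0 { }.
  Root G: left subtree has 1 node {F}, right has 7 {H, Q, A, W, B, E, R}.
    Root A: left subtree has 2 nodes {H, Q}, right has 4 {W, B, E, R}.
      Root Q: left subtree has 1 node {H}, right has 0 { }.
      Root R: left subtree has 3 nodes {W, B, E}, right has 0 { }.
        Root B: left subtree has 1 node {W}, right has 1 {E}.

X, G, F, A, Q, H, R, B, W, E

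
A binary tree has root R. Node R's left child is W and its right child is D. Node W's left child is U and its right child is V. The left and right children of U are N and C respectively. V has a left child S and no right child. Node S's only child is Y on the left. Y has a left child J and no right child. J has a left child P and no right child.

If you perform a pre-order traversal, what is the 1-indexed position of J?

Pre-order visits the node, then its left subtree, then its right subtree.
Visit R.
At R: go left to W.
  Visit W.
  At W: go left to U.
    Visit U.
    At U: go left to N.
      N is a leaf — visit N.
    At U: go right to C.
      C is a leaf — visit C.
  At W: go right to V.
    Visit V.
    At V: go left to S.
      Visit S.
      At S: go left to Y.
        Visit Y.
        At Y: go left to J.
          Visit J.
          At J: go left to P.
            P is a leaf — visit P.
          At J: no right child.
        At Y: no right child.
      At S: no right child.
    At V: no right child.
At R: go right to D.
  D is a leaf — visit D.
Full pre-order sequence: R, W, U, N, C, V, S, Y, J, P, D.

9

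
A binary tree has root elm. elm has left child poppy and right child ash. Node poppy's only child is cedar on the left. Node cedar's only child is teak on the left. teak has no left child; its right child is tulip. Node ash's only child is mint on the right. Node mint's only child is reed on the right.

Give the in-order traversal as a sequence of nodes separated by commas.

teak, tulip, cedar, poppy, elm, ash, mint, reed

In-order visits the left subtree, then the node, then the right subtree.
At elm: go left to poppy.
  At poppy: go left to cedar.
    At cedar: go left to teak.
      At teak: no left child.
      Visit teak.
      At teak: go right to tulip.
        tulip is a leaf — visit tulip.
    Visit cedar.
    At cedar: no right child.
  Visit poppy.
  At poppy: no right child.
Visit elm.
At elm: go right to ash.
  At ash: no left child.
  Visit ash.
  At ash: go right to mint.
    At mint: no left child.
    Visit mint.
    At mint: go right to reed.
      reed is a leaf — visit reed.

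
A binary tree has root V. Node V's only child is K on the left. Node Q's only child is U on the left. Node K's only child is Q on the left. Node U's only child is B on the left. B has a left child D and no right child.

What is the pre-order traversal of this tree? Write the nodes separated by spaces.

Pre-order visits the node, then its left subtree, then its right subtree.
Visit V.
At V: go left to K.
  Visit K.
  At K: go left to Q.
    Visit Q.
    At Q: go left to U.
      Visit U.
      At U: go left to B.
        Visit B.
        At B: go left to D.
          D is a leaf — visit D.
        At B: no right child.
      At U: no right child.
    At Q: no right child.
  At K: no right child.
At V: no right child.

V K Q U B D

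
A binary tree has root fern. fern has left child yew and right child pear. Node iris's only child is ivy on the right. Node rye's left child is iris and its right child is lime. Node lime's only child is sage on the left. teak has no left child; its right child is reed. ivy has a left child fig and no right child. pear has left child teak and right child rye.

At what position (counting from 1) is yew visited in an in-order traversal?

In-order visits the left subtree, then the node, then the right subtree.
At fern: go left to yew.
  yew is a leaf — visit yew.
Visit fern.
At fern: go right to pear.
  At pear: go left to teak.
    At teak: no left child.
    Visit teak.
    At teak: go right to reed.
      reed is a leaf — visit reed.
  Visit pear.
  At pear: go right to rye.
    At rye: go left to iris.
      At iris: no left child.
      Visit iris.
      At iris: go right to ivy.
        At ivy: go left to fig.
          fig is a leaf — visit fig.
        Visit ivy.
        At ivy: no right child.
    Visit rye.
    At rye: go right to lime.
      At lime: go left to sage.
        sage is a leaf — visit sage.
      Visit lime.
      At lime: no right child.
Full in-order sequence: yew, fern, teak, reed, pear, iris, fig, ivy, rye, sage, lime.

1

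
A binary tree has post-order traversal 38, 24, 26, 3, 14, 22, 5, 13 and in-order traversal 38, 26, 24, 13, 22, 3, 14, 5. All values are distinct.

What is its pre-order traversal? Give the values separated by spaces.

13 26 38 24 5 22 14 3

The last element of post-order is the root; it splits in-order into left and right subtrees.
Root 13: left subtree has 3 nodes {38, 26, 24}, right has 4 {22, 3, 14, 5}.
  Root 26: left subtree has 1 node {38}, right has 1 {24}.
  Root 5: left subtree has 3 nodes {22, 3, 14}, right has 0 { }.
    Root 22: left subtree has 0 nodes { }, right has 2 {3, 14}.
      Root 14: left subtree has 1 node {3}, right has 0 { }.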